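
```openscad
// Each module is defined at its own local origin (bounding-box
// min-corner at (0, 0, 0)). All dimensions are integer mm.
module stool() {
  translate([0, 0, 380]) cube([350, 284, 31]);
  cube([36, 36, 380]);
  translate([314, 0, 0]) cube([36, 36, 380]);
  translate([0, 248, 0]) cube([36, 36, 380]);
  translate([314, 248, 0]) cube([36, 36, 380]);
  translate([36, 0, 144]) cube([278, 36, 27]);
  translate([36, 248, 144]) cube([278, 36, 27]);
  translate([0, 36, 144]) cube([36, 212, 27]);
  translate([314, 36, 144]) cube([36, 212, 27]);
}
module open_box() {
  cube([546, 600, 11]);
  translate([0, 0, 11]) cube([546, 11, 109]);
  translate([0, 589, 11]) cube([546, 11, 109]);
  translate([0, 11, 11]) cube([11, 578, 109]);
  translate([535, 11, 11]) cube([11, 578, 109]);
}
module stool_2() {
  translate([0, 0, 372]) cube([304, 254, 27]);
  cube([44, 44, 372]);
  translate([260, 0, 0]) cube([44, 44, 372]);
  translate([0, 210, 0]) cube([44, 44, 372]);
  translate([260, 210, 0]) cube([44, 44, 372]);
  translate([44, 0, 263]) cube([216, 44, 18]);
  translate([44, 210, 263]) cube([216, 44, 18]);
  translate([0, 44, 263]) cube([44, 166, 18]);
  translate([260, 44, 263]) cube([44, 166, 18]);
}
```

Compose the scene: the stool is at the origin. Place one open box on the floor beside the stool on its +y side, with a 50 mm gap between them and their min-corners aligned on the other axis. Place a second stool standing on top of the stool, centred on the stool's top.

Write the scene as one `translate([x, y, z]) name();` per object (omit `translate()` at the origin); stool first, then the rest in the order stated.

stool();
translate([0, 334, 0]) open_box();
translate([23, 15, 411]) stool_2();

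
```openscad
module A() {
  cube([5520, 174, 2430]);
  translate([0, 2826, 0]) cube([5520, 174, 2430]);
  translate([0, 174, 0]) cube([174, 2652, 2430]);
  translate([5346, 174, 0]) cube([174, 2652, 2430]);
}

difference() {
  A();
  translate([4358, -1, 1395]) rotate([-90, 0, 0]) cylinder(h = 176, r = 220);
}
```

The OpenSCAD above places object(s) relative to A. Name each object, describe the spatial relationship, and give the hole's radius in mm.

The subtracted cylinder has r = 220 mm.

A is a house frame. The house frame has a circular hole through its front wall. The hole's radius is 220 mm.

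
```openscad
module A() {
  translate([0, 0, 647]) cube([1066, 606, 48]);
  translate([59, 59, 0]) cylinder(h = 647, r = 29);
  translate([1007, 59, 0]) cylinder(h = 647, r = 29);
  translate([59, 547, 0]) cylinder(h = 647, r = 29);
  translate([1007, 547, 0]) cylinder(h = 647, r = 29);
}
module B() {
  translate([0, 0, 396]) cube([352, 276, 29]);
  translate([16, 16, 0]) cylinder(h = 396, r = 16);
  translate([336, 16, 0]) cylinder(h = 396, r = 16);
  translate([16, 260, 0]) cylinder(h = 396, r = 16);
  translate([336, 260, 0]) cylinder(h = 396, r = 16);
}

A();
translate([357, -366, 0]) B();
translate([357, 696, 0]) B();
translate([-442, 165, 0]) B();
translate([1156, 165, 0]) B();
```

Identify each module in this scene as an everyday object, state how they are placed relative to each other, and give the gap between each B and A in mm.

A is a table. B is a stool. Four stools sit around the table at the −y, +y, −x, +x sides. The gap between each stool and the table is 90 mm.

Each stool's nearest face is 90 mm from the table's bounding box.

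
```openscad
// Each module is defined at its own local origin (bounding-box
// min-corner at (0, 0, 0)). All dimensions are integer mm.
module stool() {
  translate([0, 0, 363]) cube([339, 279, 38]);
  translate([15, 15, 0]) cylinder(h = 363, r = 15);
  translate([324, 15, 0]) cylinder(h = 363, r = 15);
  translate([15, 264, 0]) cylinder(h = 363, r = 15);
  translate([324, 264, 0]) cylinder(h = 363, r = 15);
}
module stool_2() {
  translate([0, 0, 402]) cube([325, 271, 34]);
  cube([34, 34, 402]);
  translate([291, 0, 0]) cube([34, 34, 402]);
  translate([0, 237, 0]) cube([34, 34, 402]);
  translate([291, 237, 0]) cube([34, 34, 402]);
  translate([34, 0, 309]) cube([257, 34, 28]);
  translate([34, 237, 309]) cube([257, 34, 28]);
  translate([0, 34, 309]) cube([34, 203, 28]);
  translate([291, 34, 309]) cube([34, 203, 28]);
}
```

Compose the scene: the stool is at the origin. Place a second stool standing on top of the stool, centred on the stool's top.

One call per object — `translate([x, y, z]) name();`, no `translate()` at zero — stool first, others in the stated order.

stool();
translate([7, 4, 401]) stool_2();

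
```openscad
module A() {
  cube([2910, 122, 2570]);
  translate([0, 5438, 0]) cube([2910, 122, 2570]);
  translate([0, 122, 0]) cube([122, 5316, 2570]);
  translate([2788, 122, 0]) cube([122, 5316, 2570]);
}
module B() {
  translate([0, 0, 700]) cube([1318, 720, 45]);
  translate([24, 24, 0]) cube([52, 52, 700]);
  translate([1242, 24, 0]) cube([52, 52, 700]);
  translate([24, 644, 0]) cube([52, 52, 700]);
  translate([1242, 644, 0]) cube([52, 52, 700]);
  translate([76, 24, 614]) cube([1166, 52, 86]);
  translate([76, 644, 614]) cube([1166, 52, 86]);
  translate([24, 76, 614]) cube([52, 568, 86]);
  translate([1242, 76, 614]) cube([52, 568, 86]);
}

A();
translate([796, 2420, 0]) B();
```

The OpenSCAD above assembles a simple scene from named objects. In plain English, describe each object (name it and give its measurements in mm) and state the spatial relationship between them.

A is the wall frame of a small rectangular building: four walls, each 2570 mm tall and 122 mm thick, enclosing a footprint 2910 mm (x) by 5560 mm (y) outside-to-outside, with no floor or roof. The front and back walls (the −y and +y sides) span the full width; the two side walls fit between them.

B is a table: top 1318 mm (x) × 720 mm (y), 45 mm thick, upper face at z = 745 mm, on four 52×52 mm square legs, each inset 24 mm from the nearest pair of top edges, running from z = 0 to the bottom of the top. Four apron rails, 52 mm thick and 86 mm tall, run between adjacent legs with their top edges flush with the underside of the top and their outer faces flush with the legs' outer faces.

The table sits inside the house frame, centred.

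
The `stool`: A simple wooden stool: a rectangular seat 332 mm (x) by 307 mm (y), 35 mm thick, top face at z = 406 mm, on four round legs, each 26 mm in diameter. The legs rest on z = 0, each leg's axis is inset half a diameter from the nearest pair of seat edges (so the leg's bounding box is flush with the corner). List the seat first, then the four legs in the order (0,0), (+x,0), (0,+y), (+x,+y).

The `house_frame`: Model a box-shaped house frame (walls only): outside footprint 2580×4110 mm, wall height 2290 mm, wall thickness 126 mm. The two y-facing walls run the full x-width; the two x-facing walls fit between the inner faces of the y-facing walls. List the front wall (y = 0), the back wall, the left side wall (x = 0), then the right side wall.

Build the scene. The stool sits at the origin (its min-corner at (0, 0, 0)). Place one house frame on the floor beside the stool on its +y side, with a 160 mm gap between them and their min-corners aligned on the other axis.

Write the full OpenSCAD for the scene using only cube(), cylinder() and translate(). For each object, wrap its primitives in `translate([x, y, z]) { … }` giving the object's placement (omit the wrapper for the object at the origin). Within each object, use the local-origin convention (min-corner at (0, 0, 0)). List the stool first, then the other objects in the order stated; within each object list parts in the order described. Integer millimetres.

translate([0, 0, 371]) cube([332, 307, 35]);
translate([13, 13, 0]) cylinder(h = 371, r = 13);
translate([319, 13, 0]) cylinder(h = 371, r = 13);
translate([13, 294, 0]) cylinder(h = 371, r = 13);
translate([319, 294, 0]) cylinder(h = 371, r = 13);
translate([0, 467, 0]) {
  cube([2580, 126, 2290]);
  translate([0, 3984, 0]) cube([2580, 126, 2290]);
  translate([0, 126, 0]) cube([126, 3858, 2290]);
  translate([2454, 126, 0]) cube([126, 3858, 2290]);
}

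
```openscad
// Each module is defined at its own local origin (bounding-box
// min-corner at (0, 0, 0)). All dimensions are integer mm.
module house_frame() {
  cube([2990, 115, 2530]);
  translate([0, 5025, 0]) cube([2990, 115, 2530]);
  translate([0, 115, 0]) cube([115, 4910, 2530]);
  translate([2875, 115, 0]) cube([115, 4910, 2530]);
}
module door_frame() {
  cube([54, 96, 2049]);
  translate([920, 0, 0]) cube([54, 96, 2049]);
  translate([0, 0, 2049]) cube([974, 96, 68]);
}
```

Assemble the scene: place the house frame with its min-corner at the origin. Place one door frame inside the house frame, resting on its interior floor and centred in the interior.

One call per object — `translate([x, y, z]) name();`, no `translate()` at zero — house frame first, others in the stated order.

house_frame();
translate([1008, 2522, 0]) door_frame();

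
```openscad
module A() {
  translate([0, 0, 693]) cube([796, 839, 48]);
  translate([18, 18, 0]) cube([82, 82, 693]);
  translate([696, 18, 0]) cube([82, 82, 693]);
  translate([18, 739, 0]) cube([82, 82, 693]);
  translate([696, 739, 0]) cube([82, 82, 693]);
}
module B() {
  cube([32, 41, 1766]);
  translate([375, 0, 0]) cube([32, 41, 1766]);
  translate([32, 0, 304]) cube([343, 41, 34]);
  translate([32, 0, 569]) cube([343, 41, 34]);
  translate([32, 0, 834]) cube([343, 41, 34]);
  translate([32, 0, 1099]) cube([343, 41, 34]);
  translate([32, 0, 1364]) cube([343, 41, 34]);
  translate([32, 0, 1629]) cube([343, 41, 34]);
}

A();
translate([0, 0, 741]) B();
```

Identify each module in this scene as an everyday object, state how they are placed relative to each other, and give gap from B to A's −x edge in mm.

The ladder's min-x is at 0; the table's min-x is 0; gap = 0 mm.

A is a table. B is a ladder. The ladder is on top of the table. The gap from the ladder to the table's −x edge is 0 mm.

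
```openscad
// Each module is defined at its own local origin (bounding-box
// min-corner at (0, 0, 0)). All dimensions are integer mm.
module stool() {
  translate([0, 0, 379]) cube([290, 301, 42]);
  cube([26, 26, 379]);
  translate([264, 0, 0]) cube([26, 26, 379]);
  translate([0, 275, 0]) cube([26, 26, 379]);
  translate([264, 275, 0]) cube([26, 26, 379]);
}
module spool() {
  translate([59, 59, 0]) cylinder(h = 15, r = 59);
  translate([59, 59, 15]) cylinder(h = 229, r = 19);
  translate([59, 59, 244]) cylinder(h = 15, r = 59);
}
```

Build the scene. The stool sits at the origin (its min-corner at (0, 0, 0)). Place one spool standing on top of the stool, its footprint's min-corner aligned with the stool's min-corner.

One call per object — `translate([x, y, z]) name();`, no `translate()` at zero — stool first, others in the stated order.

stool();
translate([0, 0, 421]) spool();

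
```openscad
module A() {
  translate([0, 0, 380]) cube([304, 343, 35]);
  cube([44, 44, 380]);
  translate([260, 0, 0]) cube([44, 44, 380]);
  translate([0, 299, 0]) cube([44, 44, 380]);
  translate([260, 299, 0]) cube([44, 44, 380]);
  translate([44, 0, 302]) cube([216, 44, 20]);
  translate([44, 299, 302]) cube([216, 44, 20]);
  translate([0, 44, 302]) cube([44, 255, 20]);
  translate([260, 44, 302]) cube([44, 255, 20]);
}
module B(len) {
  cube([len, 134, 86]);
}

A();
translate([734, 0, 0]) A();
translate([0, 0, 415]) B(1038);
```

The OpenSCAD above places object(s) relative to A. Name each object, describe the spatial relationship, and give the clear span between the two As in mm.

Second stool starts at x = 734; first ends at x = 304; clear span = 734 − 304 = 430 mm.

A is a stool. B is a beam. A beam spans the tops of two stools. The clear span between the two stools is 430 mm.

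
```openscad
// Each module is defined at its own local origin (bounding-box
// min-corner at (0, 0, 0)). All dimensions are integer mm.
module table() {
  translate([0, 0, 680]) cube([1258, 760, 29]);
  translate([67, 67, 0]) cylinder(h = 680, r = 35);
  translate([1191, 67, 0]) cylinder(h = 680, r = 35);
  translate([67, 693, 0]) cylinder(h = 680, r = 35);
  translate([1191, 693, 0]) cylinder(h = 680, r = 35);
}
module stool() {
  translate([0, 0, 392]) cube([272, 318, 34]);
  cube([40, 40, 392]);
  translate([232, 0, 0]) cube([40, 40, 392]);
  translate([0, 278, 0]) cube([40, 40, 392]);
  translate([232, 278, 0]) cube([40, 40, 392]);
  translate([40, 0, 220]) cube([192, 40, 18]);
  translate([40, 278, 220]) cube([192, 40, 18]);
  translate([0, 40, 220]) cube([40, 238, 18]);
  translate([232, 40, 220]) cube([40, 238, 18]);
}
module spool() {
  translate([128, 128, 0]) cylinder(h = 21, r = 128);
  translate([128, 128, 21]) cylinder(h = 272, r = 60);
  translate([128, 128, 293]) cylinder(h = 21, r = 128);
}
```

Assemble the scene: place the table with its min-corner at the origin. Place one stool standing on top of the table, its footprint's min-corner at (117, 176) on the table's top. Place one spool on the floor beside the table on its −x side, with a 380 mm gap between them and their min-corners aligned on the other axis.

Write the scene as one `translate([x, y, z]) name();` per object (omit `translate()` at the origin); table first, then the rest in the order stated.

table();
translate([117, 176, 709]) stool();
translate([-636, 0, 0]) spool();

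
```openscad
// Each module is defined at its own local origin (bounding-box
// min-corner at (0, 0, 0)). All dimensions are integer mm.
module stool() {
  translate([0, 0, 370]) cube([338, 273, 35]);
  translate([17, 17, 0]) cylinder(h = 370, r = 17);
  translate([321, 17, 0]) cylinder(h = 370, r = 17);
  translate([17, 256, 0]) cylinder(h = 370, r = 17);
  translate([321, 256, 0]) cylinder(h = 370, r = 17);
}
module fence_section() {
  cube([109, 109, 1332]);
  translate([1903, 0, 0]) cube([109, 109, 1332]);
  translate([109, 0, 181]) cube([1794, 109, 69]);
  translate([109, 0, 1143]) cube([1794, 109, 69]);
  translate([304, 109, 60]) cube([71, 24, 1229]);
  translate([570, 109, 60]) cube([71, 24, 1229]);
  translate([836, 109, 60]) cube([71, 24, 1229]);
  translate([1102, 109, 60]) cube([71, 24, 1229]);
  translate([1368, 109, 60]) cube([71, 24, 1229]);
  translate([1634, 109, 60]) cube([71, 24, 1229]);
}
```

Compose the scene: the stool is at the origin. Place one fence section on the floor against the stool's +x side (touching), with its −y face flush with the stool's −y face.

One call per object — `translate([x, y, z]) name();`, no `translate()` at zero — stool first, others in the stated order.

stool();
translate([338, 0, 0]) fence_section();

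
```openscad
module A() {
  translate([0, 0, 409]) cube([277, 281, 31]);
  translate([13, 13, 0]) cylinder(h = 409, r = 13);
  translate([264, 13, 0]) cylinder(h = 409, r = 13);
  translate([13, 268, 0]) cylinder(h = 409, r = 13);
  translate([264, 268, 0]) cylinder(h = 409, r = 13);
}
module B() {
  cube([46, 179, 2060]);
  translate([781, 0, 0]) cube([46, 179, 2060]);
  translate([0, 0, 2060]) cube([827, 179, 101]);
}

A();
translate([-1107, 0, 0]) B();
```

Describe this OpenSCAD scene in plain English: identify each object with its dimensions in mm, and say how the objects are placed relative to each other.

A is a simple wooden stool: a rectangular seat 277 mm (x) by 281 mm (y), 31 mm thick, top face at z = 440 mm, on four round legs, each 26 mm in diameter. The legs rest on z = 0, each leg's axis is inset half a diameter from the nearest pair of seat edges (so the leg's bounding box is flush with the corner).

B is a door frame. The clear opening is 735 mm wide and 2060 mm high. Two 46 mm wide jambs, 179 mm deep, stand either side of the opening from the floor to the top of the opening. A 101 mm thick head sits across the top of both jambs, spanning the full outside width of the frame.

The door frame is on the floor beside the stool on its −x side.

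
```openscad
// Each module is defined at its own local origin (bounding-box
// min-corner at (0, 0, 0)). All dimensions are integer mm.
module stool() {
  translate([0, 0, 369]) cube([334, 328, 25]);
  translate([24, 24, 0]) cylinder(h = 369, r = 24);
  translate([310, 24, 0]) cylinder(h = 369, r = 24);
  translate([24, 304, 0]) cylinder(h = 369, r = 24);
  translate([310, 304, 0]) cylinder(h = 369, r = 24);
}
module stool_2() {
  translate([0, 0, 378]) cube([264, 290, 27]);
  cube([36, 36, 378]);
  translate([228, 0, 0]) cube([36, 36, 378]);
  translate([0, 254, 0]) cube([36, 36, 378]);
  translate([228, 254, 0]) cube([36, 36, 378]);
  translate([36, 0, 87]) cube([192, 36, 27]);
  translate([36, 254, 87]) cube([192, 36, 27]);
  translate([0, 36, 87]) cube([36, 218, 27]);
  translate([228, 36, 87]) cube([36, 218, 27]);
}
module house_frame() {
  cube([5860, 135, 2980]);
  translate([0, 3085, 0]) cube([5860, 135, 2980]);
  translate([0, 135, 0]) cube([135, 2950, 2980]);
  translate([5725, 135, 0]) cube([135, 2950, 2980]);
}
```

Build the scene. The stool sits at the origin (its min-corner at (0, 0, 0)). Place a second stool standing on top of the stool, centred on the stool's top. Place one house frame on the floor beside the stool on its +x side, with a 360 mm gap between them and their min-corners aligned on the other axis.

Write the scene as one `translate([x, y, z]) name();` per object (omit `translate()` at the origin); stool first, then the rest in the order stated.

stool();
translate([35, 19, 394]) stool_2();
translate([694, 0, 0]) house_frame();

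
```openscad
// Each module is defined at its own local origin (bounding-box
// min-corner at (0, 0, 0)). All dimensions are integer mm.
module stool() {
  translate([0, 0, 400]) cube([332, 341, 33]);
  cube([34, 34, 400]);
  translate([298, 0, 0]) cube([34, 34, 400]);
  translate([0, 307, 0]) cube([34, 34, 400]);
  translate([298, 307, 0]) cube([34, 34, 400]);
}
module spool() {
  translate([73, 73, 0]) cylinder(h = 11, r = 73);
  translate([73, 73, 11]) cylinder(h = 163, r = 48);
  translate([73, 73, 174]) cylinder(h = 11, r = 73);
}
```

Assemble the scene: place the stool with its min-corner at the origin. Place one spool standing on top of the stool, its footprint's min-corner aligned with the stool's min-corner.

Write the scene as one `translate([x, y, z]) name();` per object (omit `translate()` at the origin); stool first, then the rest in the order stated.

stool();
translate([0, 0, 433]) spool();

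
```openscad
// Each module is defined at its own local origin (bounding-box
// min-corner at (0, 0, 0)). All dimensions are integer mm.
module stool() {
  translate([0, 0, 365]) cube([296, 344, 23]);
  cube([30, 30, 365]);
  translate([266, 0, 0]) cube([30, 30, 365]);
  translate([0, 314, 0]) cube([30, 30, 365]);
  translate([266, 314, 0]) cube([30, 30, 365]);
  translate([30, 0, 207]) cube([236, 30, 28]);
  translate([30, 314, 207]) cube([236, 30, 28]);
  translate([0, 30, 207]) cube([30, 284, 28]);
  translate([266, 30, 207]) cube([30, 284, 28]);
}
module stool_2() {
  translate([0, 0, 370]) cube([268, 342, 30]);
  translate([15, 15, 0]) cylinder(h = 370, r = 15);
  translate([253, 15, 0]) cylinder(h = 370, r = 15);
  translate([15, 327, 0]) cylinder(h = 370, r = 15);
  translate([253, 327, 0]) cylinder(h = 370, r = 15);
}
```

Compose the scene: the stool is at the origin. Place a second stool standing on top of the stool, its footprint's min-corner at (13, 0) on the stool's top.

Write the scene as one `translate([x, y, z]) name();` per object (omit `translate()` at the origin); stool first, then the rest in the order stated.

stool();
translate([13, 0, 388]) stool_2();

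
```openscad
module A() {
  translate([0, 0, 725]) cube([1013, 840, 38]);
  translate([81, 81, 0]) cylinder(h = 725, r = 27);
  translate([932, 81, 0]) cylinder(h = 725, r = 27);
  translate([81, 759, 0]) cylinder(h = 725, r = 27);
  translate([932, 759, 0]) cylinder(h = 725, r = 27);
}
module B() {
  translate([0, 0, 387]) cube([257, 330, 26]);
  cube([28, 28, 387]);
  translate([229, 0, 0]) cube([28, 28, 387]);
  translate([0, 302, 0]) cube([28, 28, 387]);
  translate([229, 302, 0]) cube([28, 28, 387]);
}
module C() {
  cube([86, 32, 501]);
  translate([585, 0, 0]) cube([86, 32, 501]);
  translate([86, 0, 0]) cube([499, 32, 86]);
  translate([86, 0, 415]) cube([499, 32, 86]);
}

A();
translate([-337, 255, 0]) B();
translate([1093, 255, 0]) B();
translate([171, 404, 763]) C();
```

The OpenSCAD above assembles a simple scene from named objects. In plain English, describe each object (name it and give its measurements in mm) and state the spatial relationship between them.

A is a table with a 1013×840 mm rectangular top, 38 mm thick, top surface at z = 763 mm, supported by four round legs of 54 mm diameter, each leg's bounding box inset 54 mm from the nearest pair of top edges, running from the floor.

B is a four-legged stool. The seat is 257×330 mm, 26 mm thick, top at z = 413 mm. It stands on four square legs, each 28×28 mm in cross-section, from z = 0 to the seat underside, each flush with a corner of the seat.

C is a picture frame with a 499×329 mm rectangular opening (x by z) and a uniform 86 mm border on every side. Frame depth is 32 mm along y. It is built from two vertical stiles running the full outside height and two horizontal rails spanning the gap between the stiles.

Two stools sit around the table at the −x, +x sides. The picture frame is on top of the table, centred.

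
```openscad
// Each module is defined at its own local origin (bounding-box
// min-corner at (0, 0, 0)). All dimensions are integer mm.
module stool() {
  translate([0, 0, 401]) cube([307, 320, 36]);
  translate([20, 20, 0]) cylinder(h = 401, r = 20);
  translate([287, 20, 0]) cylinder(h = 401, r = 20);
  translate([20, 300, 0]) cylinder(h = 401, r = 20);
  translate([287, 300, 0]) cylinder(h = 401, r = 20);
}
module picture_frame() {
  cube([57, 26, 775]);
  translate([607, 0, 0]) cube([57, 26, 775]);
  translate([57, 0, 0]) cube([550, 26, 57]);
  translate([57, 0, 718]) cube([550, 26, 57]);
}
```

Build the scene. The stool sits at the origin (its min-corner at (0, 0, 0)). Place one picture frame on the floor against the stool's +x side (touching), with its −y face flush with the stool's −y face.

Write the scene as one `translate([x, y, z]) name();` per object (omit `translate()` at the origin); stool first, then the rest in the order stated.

stool();
translate([307, 0, 0]) picture_frame();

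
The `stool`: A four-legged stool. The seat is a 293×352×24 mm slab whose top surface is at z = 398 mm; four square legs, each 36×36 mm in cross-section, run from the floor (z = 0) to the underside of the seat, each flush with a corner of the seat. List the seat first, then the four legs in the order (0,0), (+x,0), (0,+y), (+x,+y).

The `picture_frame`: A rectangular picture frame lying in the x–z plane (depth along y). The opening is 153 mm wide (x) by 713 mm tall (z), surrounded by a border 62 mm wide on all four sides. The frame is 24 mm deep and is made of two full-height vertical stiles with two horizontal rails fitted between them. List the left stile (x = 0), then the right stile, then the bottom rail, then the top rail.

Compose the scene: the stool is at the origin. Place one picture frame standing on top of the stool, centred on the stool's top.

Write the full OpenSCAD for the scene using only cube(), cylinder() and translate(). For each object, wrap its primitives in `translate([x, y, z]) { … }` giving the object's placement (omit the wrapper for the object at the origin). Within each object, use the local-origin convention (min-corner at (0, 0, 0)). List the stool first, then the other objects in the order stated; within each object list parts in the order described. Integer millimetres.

translate([0, 0, 374]) cube([293, 352, 24]);
cube([36, 36, 374]);
translate([257, 0, 0]) cube([36, 36, 374]);
translate([0, 316, 0]) cube([36, 36, 374]);
translate([257, 316, 0]) cube([36, 36, 374]);
translate([8, 164, 398]) {
  cube([62, 24, 837]);
  translate([215, 0, 0]) cube([62, 24, 837]);
  translate([62, 0, 0]) cube([153, 24, 62]);
  translate([62, 0, 775]) cube([153, 24, 62]);
}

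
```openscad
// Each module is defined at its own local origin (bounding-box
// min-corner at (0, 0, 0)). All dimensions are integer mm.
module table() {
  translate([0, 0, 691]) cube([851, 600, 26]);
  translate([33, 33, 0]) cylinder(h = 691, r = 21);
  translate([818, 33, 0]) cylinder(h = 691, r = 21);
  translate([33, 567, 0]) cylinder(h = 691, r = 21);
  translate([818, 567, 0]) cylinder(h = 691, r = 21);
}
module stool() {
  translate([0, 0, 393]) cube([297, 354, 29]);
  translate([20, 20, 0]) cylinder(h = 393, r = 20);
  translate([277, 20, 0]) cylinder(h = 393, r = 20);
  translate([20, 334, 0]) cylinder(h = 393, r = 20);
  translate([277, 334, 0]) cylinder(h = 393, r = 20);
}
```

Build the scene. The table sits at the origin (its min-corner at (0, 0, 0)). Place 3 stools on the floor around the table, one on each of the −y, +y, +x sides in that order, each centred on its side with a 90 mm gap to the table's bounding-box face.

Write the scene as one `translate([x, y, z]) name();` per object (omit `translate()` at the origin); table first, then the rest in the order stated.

table();
translate([277, -444, 0]) stool();
translate([277, 690, 0]) stool();
translate([941, 123, 0]) stool();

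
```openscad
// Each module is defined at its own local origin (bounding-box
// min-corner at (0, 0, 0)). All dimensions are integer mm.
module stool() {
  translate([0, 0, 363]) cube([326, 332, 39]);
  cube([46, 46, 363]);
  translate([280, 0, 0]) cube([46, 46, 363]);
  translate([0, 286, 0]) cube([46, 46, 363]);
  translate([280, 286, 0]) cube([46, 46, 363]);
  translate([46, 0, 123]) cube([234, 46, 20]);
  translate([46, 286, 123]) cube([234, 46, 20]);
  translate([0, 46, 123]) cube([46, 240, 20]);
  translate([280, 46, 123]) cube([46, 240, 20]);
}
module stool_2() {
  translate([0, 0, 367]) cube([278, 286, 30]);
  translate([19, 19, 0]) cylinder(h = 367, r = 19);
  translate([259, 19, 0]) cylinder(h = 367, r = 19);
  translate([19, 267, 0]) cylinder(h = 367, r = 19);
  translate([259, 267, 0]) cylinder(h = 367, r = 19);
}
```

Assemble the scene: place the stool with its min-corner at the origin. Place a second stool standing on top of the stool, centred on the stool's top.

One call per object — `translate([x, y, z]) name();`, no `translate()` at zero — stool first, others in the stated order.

stool();
translate([24, 23, 402]) stool_2();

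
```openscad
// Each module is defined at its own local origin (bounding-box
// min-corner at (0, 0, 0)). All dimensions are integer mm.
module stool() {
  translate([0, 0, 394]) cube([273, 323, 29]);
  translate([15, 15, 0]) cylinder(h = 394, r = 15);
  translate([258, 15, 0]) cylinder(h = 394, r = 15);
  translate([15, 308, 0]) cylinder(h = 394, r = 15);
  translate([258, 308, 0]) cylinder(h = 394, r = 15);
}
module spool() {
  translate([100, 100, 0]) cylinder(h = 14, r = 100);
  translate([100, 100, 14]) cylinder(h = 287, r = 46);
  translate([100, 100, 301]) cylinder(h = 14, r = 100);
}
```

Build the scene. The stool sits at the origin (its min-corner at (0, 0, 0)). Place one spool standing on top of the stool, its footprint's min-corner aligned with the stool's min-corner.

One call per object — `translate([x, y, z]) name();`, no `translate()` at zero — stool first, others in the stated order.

stool();
translate([0, 0, 423]) spool();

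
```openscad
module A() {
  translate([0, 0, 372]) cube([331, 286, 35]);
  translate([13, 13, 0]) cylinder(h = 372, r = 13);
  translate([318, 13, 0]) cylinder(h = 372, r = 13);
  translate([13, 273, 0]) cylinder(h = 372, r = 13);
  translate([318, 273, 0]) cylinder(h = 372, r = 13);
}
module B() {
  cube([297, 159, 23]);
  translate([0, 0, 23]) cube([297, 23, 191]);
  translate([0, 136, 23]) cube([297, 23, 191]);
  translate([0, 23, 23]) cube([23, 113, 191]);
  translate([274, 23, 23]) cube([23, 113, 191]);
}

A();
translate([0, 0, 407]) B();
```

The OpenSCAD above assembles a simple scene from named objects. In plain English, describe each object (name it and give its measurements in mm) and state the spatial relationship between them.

A is a four-legged stool. The seat is 331×286 mm, 35 mm thick, top at z = 407 mm. It stands on four round legs, each 26 mm in diameter, from z = 0 to the seat underside, each leg's axis is inset half a diameter from the nearest pair of seat edges (so the leg's bounding box is flush with the corner).

B is an open-topped rectangular box: outside dimensions 297×159×214 mm, with a uniform wall and base thickness of 23 mm. The base is a full 297×159 slab on the floor; four walls sit on top of the base. The front and back walls (the −y and +y sides) span the full width; the two side walls fit between them.

The open box is on top of the stool.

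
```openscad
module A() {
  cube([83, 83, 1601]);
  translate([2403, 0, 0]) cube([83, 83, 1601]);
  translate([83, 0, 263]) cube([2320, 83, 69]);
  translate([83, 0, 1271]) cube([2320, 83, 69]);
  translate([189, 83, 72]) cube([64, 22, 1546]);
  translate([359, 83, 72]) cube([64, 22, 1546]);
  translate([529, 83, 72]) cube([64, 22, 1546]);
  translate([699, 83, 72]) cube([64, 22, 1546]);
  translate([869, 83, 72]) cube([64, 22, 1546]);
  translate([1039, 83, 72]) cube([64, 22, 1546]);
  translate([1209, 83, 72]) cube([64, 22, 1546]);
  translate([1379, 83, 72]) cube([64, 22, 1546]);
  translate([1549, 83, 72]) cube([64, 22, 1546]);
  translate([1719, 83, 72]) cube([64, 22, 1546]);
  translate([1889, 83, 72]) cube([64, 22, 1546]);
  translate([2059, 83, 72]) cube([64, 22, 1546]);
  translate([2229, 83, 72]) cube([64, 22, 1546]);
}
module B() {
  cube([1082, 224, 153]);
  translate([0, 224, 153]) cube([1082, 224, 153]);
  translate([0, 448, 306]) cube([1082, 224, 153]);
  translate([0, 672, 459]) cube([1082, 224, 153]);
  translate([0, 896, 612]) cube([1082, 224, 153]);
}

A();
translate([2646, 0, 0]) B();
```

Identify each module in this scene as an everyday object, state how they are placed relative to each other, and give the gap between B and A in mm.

The staircase's nearest face is 160 mm from the fence section's +x face.

A is a fence section. B is a staircase. The staircase is on the floor beside the fence section on its +x side. The gap between the staircase and the fence section is 160 mm.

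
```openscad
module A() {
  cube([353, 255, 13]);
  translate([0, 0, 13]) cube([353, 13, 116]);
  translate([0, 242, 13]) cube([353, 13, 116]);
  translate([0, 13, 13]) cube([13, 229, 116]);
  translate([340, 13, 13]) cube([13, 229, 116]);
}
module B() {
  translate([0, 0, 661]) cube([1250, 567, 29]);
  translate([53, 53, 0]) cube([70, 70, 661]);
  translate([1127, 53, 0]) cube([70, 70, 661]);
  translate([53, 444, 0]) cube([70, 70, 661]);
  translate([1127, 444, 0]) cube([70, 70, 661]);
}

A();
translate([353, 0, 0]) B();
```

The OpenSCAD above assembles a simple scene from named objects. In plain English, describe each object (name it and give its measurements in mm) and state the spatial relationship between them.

A is an open storage box with external size 353×255×129 mm and wall thickness 13 mm (the base is also 13 mm thick). The base covers the whole footprint; the four walls stand on the base, with the y-facing walls full-width and the x-facing walls fitting between their inner faces.

B is a rectangular dining table. The top is 1250×567×29 mm with its upper surface at z = 690 mm. It stands on four 70×70 mm square legs, each inset 53 mm from the nearest pair of top edges, running from the floor to the underside of the top.

The table is against the open box's +x side, with their −y faces flush.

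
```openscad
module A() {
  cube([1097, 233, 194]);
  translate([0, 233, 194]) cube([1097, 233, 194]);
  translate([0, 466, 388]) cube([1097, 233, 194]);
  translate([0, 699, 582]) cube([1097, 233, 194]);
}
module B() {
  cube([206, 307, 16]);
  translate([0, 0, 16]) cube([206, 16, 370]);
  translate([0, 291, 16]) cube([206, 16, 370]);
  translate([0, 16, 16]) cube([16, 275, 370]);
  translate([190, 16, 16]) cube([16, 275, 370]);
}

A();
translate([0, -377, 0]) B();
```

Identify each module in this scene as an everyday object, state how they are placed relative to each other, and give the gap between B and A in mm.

A is a staircase. B is an open box. The open box is on the floor beside the staircase on its −y side. The gap between the open box and the staircase is 70 mm.

The open box's nearest face is 70 mm from the staircase's −y face.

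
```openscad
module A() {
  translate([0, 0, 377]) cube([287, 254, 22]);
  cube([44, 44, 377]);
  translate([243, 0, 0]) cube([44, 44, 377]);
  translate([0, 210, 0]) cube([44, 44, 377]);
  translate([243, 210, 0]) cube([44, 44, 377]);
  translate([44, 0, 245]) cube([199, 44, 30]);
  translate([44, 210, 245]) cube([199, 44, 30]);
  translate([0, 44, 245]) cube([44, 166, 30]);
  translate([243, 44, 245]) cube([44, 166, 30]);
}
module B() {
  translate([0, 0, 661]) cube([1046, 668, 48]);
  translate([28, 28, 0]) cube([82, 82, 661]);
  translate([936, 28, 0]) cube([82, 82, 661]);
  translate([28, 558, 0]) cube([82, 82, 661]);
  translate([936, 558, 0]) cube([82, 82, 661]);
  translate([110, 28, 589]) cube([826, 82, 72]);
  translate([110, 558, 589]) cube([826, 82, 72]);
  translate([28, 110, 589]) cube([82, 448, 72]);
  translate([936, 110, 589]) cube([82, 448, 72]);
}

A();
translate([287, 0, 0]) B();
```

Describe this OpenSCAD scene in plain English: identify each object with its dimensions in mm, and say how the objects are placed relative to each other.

A is a four-legged stool. The seat is 287×254 mm, 22 mm thick, top at z = 399 mm. It stands on four square legs, each 44×44 mm in cross-section, from z = 0 to the seat underside, each flush with a corner of the seat. Four stretchers, 44 mm wide and 30 mm tall, connect adjacent legs with their undersides at z = 245 mm, each running between the inner faces of the legs it joins and aligned with the legs' outer faces on the other axis.

B is a rectangular dining table. The top is 1046×668×48 mm with its upper surface at z = 709 mm. It stands on four 82×82 mm square legs, each inset 28 mm from the nearest pair of top edges, running from the floor to the underside of the top. Four apron rails, 82 mm thick and 72 mm tall, run between adjacent legs with their top edges flush with the underside of the top and their outer faces flush with the legs' outer faces.

The table is against the stool's +x side, with their −y faces flush.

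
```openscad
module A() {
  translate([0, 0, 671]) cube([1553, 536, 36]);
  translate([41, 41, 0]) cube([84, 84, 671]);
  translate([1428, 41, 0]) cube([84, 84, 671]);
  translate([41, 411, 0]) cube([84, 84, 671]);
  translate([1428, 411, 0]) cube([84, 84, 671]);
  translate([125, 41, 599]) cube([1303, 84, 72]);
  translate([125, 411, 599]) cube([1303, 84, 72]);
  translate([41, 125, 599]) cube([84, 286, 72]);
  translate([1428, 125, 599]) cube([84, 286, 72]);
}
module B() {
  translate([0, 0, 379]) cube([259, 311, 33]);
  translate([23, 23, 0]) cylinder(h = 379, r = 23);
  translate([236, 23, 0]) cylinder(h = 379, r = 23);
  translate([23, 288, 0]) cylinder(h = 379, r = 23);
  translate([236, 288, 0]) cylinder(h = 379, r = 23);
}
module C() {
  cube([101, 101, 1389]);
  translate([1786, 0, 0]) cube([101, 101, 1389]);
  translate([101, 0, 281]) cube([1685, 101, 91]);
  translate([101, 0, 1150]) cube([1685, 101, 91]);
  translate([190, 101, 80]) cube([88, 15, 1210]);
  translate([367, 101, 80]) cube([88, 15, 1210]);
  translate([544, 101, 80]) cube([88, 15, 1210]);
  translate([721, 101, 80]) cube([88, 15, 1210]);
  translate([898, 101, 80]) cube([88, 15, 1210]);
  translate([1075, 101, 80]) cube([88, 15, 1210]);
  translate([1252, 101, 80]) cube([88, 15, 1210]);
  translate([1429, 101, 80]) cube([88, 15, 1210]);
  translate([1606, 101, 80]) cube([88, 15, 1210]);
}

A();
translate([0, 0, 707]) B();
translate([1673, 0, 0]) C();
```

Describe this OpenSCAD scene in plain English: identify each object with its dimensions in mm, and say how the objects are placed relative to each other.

A is a table: top 1553 mm (x) × 536 mm (y), 36 mm thick, upper face at z = 707 mm, on four 84×84 mm square legs, each inset 41 mm from the nearest pair of top edges, running from z = 0 to the bottom of the top. Four apron rails, 84 mm thick and 72 mm tall, run between adjacent legs with their top edges flush with the underside of the top and their outer faces flush with the legs' outer faces.

B is a four-legged stool. The seat is 259×311 mm, 33 mm thick, top at z = 412 mm. It stands on four round legs, each 46 mm in diameter, from z = 0 to the seat underside, each leg's axis is inset half a diameter from the nearest pair of seat edges (so the leg's bounding box is flush with the corner).

C is a fence section. Two 101×101 mm posts, 1389 mm tall, stand on the floor with a clear span of 1685 mm between their inner faces. Two horizontal rails of 101×91 mm section span the gap between the posts with their undersides at z = 281 mm and z = 1150 mm, flush with the posts' −y face. 9 pickets, each 88 mm wide, 15 mm thick and 1210 mm tall, are fixed to the +y face of the rails with their bottoms at z = 80 mm, evenly spaced across the span with equal gaps (rounded down to the nearest mm) at the −x end and between each pair — any rounding remainder accumulates at the +x end.

The stool is on top of the table. The fence section is on the floor beside the table on its +x side.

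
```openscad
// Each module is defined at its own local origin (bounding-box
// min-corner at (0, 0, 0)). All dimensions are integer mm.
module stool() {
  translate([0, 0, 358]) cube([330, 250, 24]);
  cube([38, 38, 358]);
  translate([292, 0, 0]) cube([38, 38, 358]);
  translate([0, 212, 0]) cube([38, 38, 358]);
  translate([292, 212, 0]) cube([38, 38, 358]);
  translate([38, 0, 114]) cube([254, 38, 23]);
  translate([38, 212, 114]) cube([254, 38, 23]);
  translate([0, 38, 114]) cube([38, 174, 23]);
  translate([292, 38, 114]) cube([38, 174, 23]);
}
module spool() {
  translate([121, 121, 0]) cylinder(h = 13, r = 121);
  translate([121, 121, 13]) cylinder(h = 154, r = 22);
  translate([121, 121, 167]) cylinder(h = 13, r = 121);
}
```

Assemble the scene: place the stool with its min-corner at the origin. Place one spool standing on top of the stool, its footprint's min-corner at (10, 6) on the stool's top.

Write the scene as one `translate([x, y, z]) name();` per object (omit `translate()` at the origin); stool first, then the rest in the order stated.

stool();
translate([10, 6, 382]) spool();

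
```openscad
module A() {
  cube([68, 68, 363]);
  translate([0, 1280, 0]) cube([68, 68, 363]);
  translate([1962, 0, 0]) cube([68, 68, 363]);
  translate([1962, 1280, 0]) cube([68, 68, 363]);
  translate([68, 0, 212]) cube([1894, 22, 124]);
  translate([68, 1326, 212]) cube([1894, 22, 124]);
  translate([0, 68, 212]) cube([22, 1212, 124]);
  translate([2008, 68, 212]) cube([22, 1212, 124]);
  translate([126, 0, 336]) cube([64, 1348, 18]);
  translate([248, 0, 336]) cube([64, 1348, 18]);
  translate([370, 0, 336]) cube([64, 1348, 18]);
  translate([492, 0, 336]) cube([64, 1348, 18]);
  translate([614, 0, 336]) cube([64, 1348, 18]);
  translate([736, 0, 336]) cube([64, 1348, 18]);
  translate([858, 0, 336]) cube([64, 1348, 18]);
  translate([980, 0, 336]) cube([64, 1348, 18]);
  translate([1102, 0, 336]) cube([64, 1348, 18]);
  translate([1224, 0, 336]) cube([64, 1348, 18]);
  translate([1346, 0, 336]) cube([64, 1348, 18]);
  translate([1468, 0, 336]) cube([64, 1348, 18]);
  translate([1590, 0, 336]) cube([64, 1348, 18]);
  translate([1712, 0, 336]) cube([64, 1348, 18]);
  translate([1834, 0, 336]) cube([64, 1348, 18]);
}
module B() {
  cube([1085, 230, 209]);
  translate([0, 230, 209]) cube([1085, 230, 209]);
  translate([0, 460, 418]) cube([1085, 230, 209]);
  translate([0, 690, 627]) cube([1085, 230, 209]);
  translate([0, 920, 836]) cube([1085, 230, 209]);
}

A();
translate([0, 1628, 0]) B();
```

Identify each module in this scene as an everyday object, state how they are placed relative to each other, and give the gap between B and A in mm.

A is a bed frame. B is a staircase. The staircase is on the floor beside the bed frame on its +y side. The gap between the staircase and the bed frame is 280 mm.

The staircase's nearest face is 280 mm from the bed frame's +y face.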